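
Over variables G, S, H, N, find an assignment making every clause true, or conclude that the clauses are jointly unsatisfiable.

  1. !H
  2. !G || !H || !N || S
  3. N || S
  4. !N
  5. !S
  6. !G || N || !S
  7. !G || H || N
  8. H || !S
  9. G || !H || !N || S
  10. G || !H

Case S = True:
  Clause (!S) is falsified — contradiction.
Case S = False:
  (!H) forces H = False.
  (N || S) forces N = True.
  Clause (!N) is falsified — contradiction.
Both cases fail, so the formula is unsatisfiable.

UNSATISFIABLE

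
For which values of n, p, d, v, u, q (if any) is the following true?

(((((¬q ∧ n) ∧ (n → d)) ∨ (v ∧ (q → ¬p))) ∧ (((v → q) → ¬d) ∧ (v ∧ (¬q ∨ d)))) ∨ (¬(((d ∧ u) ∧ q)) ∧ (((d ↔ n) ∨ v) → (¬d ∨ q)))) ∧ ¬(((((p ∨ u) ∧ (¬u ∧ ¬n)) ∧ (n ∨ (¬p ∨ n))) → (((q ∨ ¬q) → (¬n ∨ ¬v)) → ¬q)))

Unsatisfiable — no assignment works.

The conjunct ¬(((((p ∨ u) ∧ (¬u ∧ ¬n)) ∧ (n ∨ (¬p ∨ n))) → (((q ∨ ¬q) → (¬n ∨ ¬v)) → ¬q))) is unsatisfiable on its own:
  n = True: this becomes ¬((False → (((q ∨ ¬q) → ¬v) → ¬q))) = False.
  n = False: simplifies to ¬(((((p ∨ u) ∧ ¬u) ∧ ¬p) → ¬q)).
    p = True: this becomes ¬((False → ¬q)) = False.
    p = False: simplifies to ¬(((u ∧ ¬u) → ¬q)).
      u = True: this becomes ¬((False → ¬q)) = False.
      u = False: this becomes ¬((False → ¬q)) = False.
So the whole conjunction is unsatisfiable.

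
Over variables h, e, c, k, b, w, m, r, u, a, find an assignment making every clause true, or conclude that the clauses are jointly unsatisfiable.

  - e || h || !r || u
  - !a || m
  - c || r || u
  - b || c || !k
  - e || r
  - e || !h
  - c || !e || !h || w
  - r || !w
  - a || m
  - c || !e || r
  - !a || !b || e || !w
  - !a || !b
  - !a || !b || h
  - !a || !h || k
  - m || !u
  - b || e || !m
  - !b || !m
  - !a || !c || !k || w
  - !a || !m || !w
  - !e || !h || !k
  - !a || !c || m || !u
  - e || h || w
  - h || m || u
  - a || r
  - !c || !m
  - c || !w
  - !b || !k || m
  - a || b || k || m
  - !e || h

No satisfying assignment exists.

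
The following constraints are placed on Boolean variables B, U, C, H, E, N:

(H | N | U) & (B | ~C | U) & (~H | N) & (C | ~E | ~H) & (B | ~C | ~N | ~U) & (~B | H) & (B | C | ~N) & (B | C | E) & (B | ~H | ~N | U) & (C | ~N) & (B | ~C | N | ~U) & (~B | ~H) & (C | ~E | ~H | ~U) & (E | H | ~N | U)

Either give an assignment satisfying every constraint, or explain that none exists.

B = False; U = True; C = False; H = False; E = True; N = False

Try B = True:
  (~B | H) forces H = True.
  clause (~B | ~H) is falsified — backtrack.
So B = False.
Try U = False:
  (B | ~C | U) forces C = False.
  (B | C | ~N) forces N = False.
  (H | N | U) forces H = True.
  clause (~H | N) is falsified — backtrack.
So U = True.
Try C = True:
  (B | ~C | ~N | ~U) forces N = False.
  clause (B | ~C | N | ~U) is falsified — backtrack.
So C = False.
  then (B | C | ~N) forces N = False.
  then (B | C | E) forces E = True.
  then (C | ~E | ~H | ~U) forces H = False.
All clauses satisfied.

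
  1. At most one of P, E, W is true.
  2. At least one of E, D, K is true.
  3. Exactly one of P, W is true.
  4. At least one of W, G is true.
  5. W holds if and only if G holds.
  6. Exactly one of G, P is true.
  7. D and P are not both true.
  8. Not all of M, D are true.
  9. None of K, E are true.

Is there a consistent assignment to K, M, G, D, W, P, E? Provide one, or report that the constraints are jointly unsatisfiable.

K=F, M=F, G=T, D=T, W=T, P=F, E=F

  (1) {P, E, W}: 1 true — at most one ✓
  (2) {E, D, K}: 1 true — at least one ✓
  (3) {P, W}: 1 true — exactly one ✓
  (4) {W, G}: 2 true — at least one ✓
  (5) W=T, G=T — same ✓
  (6) {G, P}: 1 true — exactly one ✓
  (7) D=T, P=F — not both ✓
  (8) {M, D}: 1/2 true — not all ✓
  (9) {K, E}: 0 true — none ✓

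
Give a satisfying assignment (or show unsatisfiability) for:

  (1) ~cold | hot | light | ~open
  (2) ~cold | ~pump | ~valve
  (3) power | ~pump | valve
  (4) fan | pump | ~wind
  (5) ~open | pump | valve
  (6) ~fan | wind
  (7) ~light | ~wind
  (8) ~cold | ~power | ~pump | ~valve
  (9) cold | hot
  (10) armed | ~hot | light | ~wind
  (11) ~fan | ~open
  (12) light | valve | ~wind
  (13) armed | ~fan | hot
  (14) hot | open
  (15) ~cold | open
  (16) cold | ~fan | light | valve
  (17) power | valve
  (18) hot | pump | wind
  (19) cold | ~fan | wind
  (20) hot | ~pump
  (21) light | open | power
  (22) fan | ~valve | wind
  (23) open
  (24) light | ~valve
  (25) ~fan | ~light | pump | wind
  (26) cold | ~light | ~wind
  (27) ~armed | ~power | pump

Unit clause (open) forces open = True.
In (~fan | ~open) only ~fan is left, so fan = False.
Set light = False.
  then (light | ~valve) forces valve = False.
  then (~open | pump | valve) forces pump = True.
  then (light | valve | ~wind) forces wind = False.
  then (power | valve) forces power = True.
  then (hot | ~pump) forces hot = True.
Set armed = True.
Set cold = False.
All clauses satisfied.

fan=F, light=F, valve=F, wind=F, armed=T, open=T, cold=F, pump=T, hot=T, power=T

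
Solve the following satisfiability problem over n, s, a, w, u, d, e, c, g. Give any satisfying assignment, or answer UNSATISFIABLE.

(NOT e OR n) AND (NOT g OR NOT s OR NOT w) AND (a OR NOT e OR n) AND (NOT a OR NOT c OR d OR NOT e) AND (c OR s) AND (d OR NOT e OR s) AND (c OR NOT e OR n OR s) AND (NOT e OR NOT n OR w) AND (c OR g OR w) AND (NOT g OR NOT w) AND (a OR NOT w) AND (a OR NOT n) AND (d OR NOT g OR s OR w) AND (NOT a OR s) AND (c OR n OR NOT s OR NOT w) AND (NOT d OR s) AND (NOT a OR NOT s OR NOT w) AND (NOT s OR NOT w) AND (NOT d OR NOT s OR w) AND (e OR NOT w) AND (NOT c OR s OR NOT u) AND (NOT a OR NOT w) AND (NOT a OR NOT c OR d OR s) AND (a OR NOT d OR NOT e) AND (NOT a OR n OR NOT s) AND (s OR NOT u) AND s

n = True; s = True; a = True; w = False; u = True; d = False; e = False; c = True; g = True

Unit clause (s) forces s = True.
In (NOT s OR NOT w) only NOT w is left, so w = False.
In (NOT d OR NOT s OR w) only NOT d is left, so d = False.
Set n = True.
  then (NOT e OR NOT n OR w) forces e = False.
  then (a OR NOT n) forces a = True.
Set u = True.
Set c = True.
Set g = True.
All clauses satisfied.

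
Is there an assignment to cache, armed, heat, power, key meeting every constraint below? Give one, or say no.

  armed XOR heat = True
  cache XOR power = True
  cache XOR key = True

cache=F, armed=F, heat=T, power=T, key=T

armed XOR heat = F XOR T = True ✓
cache XOR power = F XOR T = True ✓
cache XOR key = F XOR T = True ✓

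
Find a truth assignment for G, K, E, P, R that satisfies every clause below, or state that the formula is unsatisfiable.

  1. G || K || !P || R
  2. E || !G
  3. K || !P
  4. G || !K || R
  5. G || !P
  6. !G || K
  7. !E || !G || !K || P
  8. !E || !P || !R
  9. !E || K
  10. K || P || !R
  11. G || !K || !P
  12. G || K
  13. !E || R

Try G = True:
  (E || !G) forces E = True.
  (!G || K) forces K = True.
  (!E || !G || !K || P) forces P = True.
  (!E || !P || !R) forces R = False.
  clause (!E || R) is falsified — backtrack.
So G = False.
  then (G || !P) forces P = False.
  then (G || K) forces K = True.
  then (G || !K || R) forces R = True.
Set E = False.
All clauses satisfied.

G = False; K = True; E = False; P = False; R = True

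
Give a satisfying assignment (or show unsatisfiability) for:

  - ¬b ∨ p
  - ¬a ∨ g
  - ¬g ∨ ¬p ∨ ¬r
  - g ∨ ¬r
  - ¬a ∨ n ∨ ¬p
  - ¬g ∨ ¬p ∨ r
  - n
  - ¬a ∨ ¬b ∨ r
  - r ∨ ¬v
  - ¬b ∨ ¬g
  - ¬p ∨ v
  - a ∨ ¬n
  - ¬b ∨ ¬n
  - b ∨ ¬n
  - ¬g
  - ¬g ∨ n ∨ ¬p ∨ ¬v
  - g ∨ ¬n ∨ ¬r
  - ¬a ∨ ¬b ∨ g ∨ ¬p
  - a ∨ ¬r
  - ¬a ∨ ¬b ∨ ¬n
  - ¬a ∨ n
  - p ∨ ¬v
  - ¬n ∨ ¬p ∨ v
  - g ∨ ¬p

Case n = True:
  (a ∨ ¬n) forces a = True.
  (¬a ∨ g) forces g = True.
  Clause (¬g) is falsified — contradiction.
Case n = False:
  Clause (n) is falsified — contradiction.
Both cases fail, so the formula is unsatisfiable.

No satisfying assignment exists.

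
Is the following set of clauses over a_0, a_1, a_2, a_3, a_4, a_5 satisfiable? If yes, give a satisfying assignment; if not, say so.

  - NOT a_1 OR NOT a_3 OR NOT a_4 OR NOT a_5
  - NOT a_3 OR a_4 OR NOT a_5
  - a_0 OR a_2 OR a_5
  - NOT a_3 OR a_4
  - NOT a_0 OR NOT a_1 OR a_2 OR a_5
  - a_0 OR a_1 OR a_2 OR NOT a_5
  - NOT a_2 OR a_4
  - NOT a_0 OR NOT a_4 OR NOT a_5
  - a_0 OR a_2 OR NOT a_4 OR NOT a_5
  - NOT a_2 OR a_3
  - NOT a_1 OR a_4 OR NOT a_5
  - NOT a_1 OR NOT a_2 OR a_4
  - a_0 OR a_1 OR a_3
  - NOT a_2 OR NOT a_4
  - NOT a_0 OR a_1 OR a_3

Set a_0 = True.
Set a_1 = False.
  then (NOT a_0 OR a_1 OR a_3) forces a_3 = True.
  then (NOT a_3 OR a_4) forces a_4 = True.
  then (NOT a_0 OR NOT a_4 OR NOT a_5) forces a_5 = False.
  then (NOT a_2 OR NOT a_4) forces a_2 = False.
All clauses satisfied.

a_0: True; a_1: False; a_2: False; a_3: True; a_4: True; a_5: False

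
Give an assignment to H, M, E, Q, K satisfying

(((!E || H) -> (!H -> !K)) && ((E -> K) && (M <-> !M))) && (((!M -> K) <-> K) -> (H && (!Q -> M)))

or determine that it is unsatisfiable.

The conjunct M <-> !M is unsatisfiable on its own:
  M=F: evaluates to False.
  M=T: evaluates to False.
So the whole conjunction is unsatisfiable.

The formula is unsatisfiable.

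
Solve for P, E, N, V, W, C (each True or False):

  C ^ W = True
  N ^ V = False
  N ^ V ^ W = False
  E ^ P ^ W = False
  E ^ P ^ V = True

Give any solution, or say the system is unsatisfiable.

P: True, E: True, N: True, V: True, W: False, C: True

C ^ W = T ^ F = True ✓
N ^ V = T ^ T = False ✓
N ^ V ^ W = T ^ T ^ F = False ✓
E ^ P ^ W = T ^ T ^ F = False ✓
E ^ P ^ V = T ^ T ^ T = True ✓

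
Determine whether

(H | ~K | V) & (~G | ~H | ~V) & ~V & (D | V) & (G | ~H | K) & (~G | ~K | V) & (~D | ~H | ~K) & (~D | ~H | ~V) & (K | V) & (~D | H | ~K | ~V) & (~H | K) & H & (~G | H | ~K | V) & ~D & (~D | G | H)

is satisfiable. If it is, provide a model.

Case D = True:
  Clause (~D) is falsified — contradiction.
Case D = False:
  (~V) forces V = False.
  Clause (D | V) is falsified — contradiction.
Both cases fail, so the formula is unsatisfiable.

Unsatisfiable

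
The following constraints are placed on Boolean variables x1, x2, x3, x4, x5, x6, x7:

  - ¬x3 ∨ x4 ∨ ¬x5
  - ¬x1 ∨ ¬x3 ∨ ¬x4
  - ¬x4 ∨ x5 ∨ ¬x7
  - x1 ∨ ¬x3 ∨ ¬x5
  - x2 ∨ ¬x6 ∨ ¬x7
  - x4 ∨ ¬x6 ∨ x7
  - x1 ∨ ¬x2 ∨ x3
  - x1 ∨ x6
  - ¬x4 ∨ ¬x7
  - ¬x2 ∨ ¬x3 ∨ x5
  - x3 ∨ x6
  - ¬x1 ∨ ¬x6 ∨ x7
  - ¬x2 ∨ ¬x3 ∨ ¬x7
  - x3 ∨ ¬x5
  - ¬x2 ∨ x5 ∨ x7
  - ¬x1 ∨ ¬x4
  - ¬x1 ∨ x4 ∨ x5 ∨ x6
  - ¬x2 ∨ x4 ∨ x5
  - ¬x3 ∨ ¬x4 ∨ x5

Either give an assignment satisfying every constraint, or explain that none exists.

x1 = False, x2 = False, x3 = False, x4 = True, x5 = False, x6 = True, x7 = False

Set x1 = False.
  then (x1 ∨ x6) forces x6 = True.
Try x2 = True:
  (x1 ∨ ¬x2 ∨ x3) forces x3 = True.
  (x1 ∨ ¬x3 ∨ ¬x5) forces x5 = False.
  clause (¬x2 ∨ ¬x3 ∨ x5) is falsified — backtrack.
So x2 = False.
  then (x2 ∨ ¬x6 ∨ ¬x7) forces x7 = False.
  then (x4 ∨ ¬x6 ∨ x7) forces x4 = True.
Set x3 = False.
  then (x3 ∨ ¬x5) forces x5 = False.
All clauses satisfied.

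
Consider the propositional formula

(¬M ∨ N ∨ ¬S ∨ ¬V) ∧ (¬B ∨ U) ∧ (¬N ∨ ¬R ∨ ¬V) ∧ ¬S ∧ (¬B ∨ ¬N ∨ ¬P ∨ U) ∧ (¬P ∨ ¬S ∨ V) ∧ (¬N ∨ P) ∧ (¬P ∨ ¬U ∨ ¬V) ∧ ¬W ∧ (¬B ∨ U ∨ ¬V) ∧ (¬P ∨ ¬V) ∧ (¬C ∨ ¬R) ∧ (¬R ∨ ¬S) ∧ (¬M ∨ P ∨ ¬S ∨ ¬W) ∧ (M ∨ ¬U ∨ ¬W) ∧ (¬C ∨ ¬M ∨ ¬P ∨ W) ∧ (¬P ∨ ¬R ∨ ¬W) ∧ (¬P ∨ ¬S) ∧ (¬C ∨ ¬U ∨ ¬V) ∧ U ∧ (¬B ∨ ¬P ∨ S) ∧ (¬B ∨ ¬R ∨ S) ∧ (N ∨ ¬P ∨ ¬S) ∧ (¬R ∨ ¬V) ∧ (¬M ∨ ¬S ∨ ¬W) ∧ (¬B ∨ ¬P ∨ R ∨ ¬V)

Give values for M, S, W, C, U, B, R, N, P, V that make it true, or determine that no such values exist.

M = True; S = False; W = False; C = False; U = True; B = False; R = True; N = True; P = True; V = False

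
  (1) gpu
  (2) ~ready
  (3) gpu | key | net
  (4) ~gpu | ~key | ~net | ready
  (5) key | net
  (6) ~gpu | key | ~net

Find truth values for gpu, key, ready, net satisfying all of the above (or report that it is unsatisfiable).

gpu = True; key = True; ready = False; net = False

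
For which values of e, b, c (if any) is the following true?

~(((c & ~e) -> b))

e=F, b=F, c=T

  ~(((c & ~e) -> b)) = True
    (c & ~e) -> b = False
      c & ~e = True
        ~e = True
The formula evaluates to True.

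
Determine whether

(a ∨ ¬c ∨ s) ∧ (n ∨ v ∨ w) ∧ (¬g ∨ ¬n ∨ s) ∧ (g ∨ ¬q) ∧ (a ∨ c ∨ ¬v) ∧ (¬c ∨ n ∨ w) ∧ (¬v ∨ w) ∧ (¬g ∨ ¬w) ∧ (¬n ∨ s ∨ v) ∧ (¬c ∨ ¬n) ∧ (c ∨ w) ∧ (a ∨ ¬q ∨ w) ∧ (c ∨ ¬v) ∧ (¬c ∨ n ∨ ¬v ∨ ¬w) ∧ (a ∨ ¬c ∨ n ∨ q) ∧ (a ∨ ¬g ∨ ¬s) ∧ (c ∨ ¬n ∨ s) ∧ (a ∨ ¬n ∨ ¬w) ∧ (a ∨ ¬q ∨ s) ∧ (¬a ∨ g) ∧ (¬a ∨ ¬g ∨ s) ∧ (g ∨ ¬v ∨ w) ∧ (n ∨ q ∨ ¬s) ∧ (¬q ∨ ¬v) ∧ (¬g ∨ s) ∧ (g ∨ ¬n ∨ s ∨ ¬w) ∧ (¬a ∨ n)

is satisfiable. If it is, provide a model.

c = False, s = False, w = True, a = False, g = False, n = False, q = False, v = False

Set c = False.
  then (c ∨ w) forces w = True.
  then (c ∨ ¬v) forces v = False.
  then (¬g ∨ ¬w) forces g = False.
  then (¬a ∨ g) forces a = False.
  then (g ∨ ¬q) forces q = False.
  then (a ∨ ¬n ∨ ¬w) forces n = False.
  then (n ∨ q ∨ ¬s) forces s = False.
All clauses satisfied.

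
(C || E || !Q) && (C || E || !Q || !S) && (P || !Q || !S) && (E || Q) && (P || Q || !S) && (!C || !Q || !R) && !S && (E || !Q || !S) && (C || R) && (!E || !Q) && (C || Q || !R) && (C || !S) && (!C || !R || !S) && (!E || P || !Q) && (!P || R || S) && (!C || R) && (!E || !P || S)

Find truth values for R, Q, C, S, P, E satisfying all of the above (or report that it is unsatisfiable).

R = True; Q = False; C = True; S = False; P = False; E = True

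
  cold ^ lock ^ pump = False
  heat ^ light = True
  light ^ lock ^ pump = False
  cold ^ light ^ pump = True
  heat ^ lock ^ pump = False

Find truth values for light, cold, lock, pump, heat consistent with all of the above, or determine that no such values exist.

Adding constraints 2, 3, 5 mod 2: every variable appears an even number of times on the left, so the left side is 0.
But the right sides sum to 1 (mod 2). 0 ≠ 1 — the system is inconsistent.

The formula is unsatisfiable.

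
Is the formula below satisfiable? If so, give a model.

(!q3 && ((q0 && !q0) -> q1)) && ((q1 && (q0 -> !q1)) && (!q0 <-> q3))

UNSATISFIABLE

Case q1 = True: the formula simplifies to !q3 && (!q0 && (!q0 <-> q3)).
  q0 = True: the conjunct !q0 is False.
  q0 = False: simplifies to !q3 && q3.
    q3 = True: the conjunct !q3 is False.
    q3 = False: the conjunct q3 is False.
Case q1 = False: the conjunct q1 is False.
Both cases fail — unsatisfiable.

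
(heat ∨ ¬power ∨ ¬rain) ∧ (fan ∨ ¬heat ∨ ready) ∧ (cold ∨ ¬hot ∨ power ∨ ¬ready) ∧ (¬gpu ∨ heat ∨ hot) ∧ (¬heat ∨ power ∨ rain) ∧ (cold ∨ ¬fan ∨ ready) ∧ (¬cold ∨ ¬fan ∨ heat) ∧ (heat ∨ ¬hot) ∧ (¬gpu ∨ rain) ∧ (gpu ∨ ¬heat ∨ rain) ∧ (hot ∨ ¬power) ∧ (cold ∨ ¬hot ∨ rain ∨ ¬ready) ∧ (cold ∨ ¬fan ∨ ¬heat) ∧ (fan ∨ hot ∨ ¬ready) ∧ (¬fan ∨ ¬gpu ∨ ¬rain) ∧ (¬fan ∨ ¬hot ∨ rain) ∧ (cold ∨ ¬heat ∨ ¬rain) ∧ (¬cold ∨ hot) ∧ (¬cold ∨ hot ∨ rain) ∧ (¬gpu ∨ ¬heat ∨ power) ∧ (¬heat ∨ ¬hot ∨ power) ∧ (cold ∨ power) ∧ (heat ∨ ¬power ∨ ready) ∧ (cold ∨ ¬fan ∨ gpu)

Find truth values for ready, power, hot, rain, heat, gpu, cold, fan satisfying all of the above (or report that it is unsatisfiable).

ready=T; power=T; hot=T; rain=T; heat=T; gpu=F; cold=T; fan=F

Set ready = True.
Try power = False:
  (cold ∨ power) forces cold = True.
  (¬cold ∨ hot) forces hot = True.
  (heat ∨ ¬hot) forces heat = True.
  clause (¬heat ∨ ¬hot ∨ power) is falsified — backtrack.
So power = True.
  then (hot ∨ ¬power) forces hot = True.
  then (heat ∨ ¬hot) forces heat = True.
Try rain = False:
  (¬gpu ∨ rain) forces gpu = False.
  clause (gpu ∨ ¬heat ∨ rain) is falsified — backtrack.
So rain = True.
  then (cold ∨ ¬heat ∨ ¬rain) forces cold = True.
Set gpu = False.
Set fan = False.
All clauses satisfied.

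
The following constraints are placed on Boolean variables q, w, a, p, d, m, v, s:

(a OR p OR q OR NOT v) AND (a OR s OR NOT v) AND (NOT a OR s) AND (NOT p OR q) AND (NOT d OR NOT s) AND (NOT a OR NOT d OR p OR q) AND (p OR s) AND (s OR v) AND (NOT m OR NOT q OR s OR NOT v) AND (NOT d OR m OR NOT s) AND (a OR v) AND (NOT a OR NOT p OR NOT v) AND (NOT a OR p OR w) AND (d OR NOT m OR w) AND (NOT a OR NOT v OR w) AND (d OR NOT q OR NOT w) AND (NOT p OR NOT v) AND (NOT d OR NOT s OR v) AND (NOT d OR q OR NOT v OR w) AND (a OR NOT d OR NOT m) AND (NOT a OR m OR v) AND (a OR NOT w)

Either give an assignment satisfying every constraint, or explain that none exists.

q: False, w: True, a: True, p: False, d: False, m: False, v: True, s: True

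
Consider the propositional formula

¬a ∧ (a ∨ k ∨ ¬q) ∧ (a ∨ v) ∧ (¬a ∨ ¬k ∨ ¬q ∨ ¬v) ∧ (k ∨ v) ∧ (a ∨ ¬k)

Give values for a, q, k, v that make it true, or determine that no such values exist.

a=F, q=F, k=F, v=T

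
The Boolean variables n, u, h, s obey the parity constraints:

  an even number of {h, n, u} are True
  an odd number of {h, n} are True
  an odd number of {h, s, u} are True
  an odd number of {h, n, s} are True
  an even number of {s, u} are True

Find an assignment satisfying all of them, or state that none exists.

Unsatisfiable

Adding constraints 1, 4, 5 mod 2: every variable appears an even number of times on the left, so the left side is 0.
But the right sides sum to 1 (mod 2). 0 ≠ 1 — the system is inconsistent.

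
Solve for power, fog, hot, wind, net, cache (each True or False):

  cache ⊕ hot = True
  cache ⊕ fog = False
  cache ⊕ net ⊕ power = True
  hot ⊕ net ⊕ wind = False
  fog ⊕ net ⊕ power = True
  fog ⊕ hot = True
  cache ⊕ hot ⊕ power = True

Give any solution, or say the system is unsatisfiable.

power=F, fog=T, hot=F, wind=F, net=F, cache=T

cache ⊕ hot = T ⊕ F = True ✓
cache ⊕ fog = T ⊕ T = False ✓
cache ⊕ net ⊕ power = T ⊕ F ⊕ F = True ✓
hot ⊕ net ⊕ wind = F ⊕ F ⊕ F = False ✓
fog ⊕ net ⊕ power = T ⊕ F ⊕ F = True ✓
fog ⊕ hot = T ⊕ F = True ✓
cache ⊕ hot ⊕ power = T ⊕ F ⊕ F = True ✓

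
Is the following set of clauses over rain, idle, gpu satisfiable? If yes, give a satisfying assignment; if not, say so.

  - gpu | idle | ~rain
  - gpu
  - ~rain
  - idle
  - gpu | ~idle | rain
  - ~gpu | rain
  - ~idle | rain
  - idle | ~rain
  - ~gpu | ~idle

Unsatisfiable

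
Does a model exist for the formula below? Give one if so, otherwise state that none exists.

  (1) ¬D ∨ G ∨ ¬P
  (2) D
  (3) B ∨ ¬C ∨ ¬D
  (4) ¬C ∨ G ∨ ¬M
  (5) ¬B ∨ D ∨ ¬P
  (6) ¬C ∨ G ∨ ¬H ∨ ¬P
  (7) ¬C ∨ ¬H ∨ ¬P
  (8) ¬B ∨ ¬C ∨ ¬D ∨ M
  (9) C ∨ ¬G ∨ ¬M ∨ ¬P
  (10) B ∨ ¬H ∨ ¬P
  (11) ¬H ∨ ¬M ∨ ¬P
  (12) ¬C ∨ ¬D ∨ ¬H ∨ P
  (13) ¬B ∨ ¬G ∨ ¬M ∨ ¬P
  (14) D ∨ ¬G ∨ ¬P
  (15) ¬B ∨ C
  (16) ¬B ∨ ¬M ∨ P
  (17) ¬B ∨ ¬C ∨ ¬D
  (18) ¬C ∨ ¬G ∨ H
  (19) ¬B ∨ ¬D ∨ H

H = False; G = False; C = False; M = True; B = False; D = True; P = False

Unit clause (D) forces D = True.
Set H = False.
  then (¬B ∨ ¬D ∨ H) forces B = False.
  then (B ∨ ¬C ∨ ¬D) forces C = False.
Set G = False.
  then (¬D ∨ G ∨ ¬P) forces P = False.
Set M = True.
All clauses satisfied.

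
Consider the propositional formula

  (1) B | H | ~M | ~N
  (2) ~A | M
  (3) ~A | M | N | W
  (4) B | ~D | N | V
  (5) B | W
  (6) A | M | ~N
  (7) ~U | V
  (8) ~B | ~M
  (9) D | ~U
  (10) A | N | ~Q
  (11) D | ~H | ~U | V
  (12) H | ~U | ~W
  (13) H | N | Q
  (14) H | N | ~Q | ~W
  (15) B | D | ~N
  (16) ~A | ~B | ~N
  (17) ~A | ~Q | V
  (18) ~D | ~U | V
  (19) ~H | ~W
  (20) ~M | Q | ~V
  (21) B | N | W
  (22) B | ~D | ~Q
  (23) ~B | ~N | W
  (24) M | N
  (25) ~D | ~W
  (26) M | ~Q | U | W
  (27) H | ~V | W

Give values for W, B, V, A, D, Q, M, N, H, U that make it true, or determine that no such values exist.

Case M = True:
  (~B | ~M) forces B = False.
  (B | W) forces W = True.
  (~H | ~W) forces H = False.
  (B | H | ~M | ~N) forces N = False.
  (H | ~U | ~W) forces U = False.
  (H | N | Q) forces Q = True.
  Clause (H | N | ~Q | ~W) is falsified — contradiction.
Case M = False:
  (~A | M) forces A = False.
  (A | M | ~N) forces N = False.
  Clause (M | N) is falsified — contradiction.
Both cases fail, so the formula is unsatisfiable.

The formula is unsatisfiable.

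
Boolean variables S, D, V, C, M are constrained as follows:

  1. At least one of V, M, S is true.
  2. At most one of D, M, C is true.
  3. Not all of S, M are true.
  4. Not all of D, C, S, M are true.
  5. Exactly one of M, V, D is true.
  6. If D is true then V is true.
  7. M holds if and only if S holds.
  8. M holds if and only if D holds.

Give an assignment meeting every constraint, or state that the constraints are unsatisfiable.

S: False, D: False, V: True, C: True, M: False

  (1) {V, M, S}: 1 true — at least one ✓
  (2) {D, M, C}: 1 true — at most one ✓
  (3) {S, M}: 0/2 true — not all ✓
  (4) {D, C, S, M}: 1/4 true — not all ✓
  (5) {M, V, D}: 1 true — exactly one ✓
  (6) D=F ⇒ V: vacuous ✓
  (7) M=F, S=F — same ✓
  (8) M=F, D=F — same ✓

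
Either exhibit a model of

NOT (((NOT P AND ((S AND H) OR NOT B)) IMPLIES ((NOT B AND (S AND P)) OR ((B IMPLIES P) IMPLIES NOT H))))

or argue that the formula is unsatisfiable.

S: True; B: False; H: True; P: False

  NOT (((NOT P AND ((S AND H) OR NOT B)) IMPLIES ((NOT B AND (S AND P)) OR ((B IMPLIES P) IMPLIES NOT H)))) = True
    (NOT P AND ((S AND H) OR NOT B)) IMPLIES ((NOT B AND (S AND P)) OR ((B IMPLIES P) IMPLIES NOT H)) = False
      NOT P AND ((S AND H) OR NOT B) = True
        NOT P = True
        (S AND H) OR NOT B = True
          S AND H = True
          NOT B = True
      (NOT B AND (S AND P)) OR ((B IMPLIES P) IMPLIES NOT H) = False
        NOT B AND (S AND P) = False
          NOT B = True
          S AND P = False
        (B IMPLIES P) IMPLIES NOT H = False
          B IMPLIES P = True
          NOT H = False
The formula evaluates to True.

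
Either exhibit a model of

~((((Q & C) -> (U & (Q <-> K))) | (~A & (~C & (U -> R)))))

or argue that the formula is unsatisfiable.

Q = True, U = False, R = True, K = False, C = True, A = False

  ~((((Q & C) -> (U & (Q <-> K))) | (~A & (~C & (U -> R))))) = True
    ((Q & C) -> (U & (Q <-> K))) | (~A & (~C & (U -> R))) = False
      (Q & C) -> (U & (Q <-> K)) = False
        Q & C = True
        U & (Q <-> K) = False
          Q <-> K = False
      ~A & (~C & (U -> R)) = False
        ~A = True
        ~C & (U -> R) = False
          ~C = False
          U -> R = True
The formula evaluates to True.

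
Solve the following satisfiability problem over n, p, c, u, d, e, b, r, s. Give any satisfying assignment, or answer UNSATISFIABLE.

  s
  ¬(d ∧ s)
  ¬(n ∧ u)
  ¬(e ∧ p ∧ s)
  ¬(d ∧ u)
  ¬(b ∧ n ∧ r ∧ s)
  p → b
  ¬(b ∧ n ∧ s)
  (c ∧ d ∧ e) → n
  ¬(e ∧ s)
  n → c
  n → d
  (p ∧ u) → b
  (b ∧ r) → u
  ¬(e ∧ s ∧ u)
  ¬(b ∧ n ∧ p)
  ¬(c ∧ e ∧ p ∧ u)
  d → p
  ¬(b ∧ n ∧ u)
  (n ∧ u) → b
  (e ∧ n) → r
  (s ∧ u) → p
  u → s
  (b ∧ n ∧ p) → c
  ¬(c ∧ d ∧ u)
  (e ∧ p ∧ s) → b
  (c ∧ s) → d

n=F, p=F, c=F, u=F, d=F, e=F, b=F, r=F, s=T

Unit clause (s) forces s = True.
In (¬d ∨ ¬s) only ¬d is left, so d = False.
In (¬e ∨ ¬s) only ¬e is left, so e = False.
In (d ∨ ¬n) only ¬n is left, so n = False.
In (¬c ∨ d ∨ ¬s) only ¬c is left, so c = False.
Set p = False.
  then (p ∨ ¬s ∨ ¬u) forces u = False.
Set b = False.
Set r = False.
All clauses satisfied.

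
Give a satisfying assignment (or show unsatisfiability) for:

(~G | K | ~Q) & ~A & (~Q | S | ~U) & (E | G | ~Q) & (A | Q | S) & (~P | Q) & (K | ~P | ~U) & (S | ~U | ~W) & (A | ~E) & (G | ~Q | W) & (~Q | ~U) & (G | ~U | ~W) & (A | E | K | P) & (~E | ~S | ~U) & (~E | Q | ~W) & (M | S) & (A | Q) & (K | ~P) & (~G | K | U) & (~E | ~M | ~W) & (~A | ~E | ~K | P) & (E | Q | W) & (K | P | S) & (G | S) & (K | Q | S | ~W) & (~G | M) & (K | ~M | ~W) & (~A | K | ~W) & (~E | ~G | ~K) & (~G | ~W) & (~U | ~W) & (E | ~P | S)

Unit clause (~A) forces A = False.
In (A | ~E) only ~E is left, so E = False.
In (A | Q) only Q is left, so Q = True.
In (E | G | ~Q) only G is left, so G = True.
In (~Q | ~U) only ~U is left, so U = False.
In (~G | K | U) only K is left, so K = True.
In (~G | M) only M is left, so M = True.
In (~G | ~W) only ~W is left, so W = False.
Set S = True.
Set P = False.
All clauses satisfied.

E = False, G = True, A = False, W = False, U = False, S = True, M = True, P = False, K = True, Q = True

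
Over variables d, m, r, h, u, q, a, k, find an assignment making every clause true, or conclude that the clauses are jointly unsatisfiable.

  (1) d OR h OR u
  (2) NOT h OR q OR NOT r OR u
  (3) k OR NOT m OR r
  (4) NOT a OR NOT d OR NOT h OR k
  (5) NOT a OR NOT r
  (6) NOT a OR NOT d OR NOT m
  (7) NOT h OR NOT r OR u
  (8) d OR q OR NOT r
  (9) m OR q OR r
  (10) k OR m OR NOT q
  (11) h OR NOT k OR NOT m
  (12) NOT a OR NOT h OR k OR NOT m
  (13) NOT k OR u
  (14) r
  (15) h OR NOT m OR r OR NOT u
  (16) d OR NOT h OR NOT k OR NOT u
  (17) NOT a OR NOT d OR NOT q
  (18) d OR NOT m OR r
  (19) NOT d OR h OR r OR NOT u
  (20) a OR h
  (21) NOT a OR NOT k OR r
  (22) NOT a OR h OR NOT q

Unit clause (r) forces r = True.
In (NOT a OR NOT r) only NOT a is left, so a = False.
In (a OR h) only h is left, so h = True.
In (NOT h OR NOT r OR u) only u is left, so u = True.
Set d = True.
Set m = True.
Set q = True.
Set k = False.
All clauses satisfied.

d = True, m = True, r = True, h = True, u = True, q = True, a = False, k = False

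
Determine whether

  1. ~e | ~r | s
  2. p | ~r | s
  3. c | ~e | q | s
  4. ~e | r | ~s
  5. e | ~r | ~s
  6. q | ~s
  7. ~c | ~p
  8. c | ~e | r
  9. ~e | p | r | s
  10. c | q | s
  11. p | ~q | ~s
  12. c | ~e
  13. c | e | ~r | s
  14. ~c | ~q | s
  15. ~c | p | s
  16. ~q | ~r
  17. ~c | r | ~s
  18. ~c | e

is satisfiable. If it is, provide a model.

s=F, e=F, p=T, r=F, c=F, q=T

Set s = False.
Try e = True:
  (~e | ~r | s) forces r = False.
  (c | ~e | r) forces c = True.
  (~c | ~p) forces p = False.
  clause (~e | p | r | s) is falsified — backtrack.
So e = False.
  then (~c | e) forces c = False.
  then (c | q | s) forces q = True.
  then (c | e | ~r | s) forces r = False.
Set p = True.
All clauses satisfied.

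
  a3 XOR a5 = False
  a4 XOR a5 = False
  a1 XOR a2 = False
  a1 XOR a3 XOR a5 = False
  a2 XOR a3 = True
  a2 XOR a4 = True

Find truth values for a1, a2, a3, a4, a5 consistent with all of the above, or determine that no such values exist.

a1=F, a2=F, a3=T, a4=T, a5=T

a3 XOR a5 = T XOR T = False ✓
a4 XOR a5 = T XOR T = False ✓
a1 XOR a2 = F XOR F = False ✓
a1 XOR a3 XOR a5 = F XOR T XOR T = False ✓
a2 XOR a3 = F XOR T = True ✓
a2 XOR a4 = F XOR T = True ✓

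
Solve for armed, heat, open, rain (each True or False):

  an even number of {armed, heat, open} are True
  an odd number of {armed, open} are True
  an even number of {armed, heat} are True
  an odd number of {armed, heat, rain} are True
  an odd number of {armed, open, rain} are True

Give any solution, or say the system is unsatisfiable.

No satisfying assignment exists.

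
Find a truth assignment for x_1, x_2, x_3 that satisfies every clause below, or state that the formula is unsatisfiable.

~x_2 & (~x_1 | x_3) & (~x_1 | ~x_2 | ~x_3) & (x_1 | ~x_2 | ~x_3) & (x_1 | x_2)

x_1 = True, x_2 = False, x_3 = True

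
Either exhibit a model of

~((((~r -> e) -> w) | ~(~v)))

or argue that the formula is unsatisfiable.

w = False, e = True, r = False, v = False

  ~((((~r -> e) -> w) | ~(~v))) = True
    ((~r -> e) -> w) | ~(~v) = False
      (~r -> e) -> w = False
        ~r -> e = True
          ~r = True
      ~(~v) = False
        ~v = True
The formula evaluates to True.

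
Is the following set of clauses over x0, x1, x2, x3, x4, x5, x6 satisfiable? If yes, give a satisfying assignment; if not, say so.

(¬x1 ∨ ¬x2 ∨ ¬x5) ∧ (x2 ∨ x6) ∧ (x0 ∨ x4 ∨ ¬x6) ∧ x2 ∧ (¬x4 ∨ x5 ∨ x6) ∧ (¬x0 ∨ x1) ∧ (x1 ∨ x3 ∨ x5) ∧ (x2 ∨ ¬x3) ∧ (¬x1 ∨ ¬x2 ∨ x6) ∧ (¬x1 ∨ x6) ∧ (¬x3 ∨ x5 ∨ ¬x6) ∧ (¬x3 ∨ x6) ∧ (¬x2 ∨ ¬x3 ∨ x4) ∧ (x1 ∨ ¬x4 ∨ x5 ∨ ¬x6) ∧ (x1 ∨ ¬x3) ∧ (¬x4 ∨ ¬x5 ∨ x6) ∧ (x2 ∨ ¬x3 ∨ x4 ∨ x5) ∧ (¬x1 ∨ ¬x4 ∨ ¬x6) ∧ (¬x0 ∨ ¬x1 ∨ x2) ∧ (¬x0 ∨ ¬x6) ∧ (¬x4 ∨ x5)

Unit clause (x2) forces x2 = True.
Try x0 = True:
  (¬x0 ∨ x1) forces x1 = True.
  (¬x1 ∨ ¬x2 ∨ ¬x5) forces x5 = False.
  (¬x1 ∨ ¬x2 ∨ x6) forces x6 = True.
  clause (¬x0 ∨ ¬x6) is falsified — backtrack.
So x0 = False.
Try x1 = True:
  (¬x1 ∨ ¬x2 ∨ ¬x5) forces x5 = False.
  (¬x1 ∨ ¬x2 ∨ x6) forces x6 = True.
  (x0 ∨ x4 ∨ ¬x6) forces x4 = True.
  clause (¬x1 ∨ ¬x4 ∨ ¬x6) is falsified — backtrack.
So x1 = False.
  then (x1 ∨ ¬x3) forces x3 = False.
  then (x1 ∨ x3 ∨ x5) forces x5 = True.
Set x4 = False.
  then (x0 ∨ x4 ∨ ¬x6) forces x6 = False.
All clauses satisfied.

x0: False, x1: False, x2: True, x3: False, x4: False, x5: True, x6: False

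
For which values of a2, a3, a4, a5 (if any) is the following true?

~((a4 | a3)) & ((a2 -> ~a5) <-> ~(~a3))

a2 = True, a3 = False, a4 = False, a5 = True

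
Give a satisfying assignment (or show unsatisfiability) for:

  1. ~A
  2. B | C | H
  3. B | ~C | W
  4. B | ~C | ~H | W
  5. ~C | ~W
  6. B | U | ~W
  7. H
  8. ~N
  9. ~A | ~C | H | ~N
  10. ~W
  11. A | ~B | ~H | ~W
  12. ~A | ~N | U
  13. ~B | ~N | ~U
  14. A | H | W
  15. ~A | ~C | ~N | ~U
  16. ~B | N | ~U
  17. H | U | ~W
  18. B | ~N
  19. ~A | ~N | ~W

C = False, A = False, W = False, N = False, U = False, H = True, B = True

Unit clause (~A) forces A = False.
Unit clause (H) forces H = True.
Unit clause (~N) forces N = False.
Unit clause (~W) forces W = False.
Set C = False.
Set U = False.
Set B = True.
All clauses satisfied.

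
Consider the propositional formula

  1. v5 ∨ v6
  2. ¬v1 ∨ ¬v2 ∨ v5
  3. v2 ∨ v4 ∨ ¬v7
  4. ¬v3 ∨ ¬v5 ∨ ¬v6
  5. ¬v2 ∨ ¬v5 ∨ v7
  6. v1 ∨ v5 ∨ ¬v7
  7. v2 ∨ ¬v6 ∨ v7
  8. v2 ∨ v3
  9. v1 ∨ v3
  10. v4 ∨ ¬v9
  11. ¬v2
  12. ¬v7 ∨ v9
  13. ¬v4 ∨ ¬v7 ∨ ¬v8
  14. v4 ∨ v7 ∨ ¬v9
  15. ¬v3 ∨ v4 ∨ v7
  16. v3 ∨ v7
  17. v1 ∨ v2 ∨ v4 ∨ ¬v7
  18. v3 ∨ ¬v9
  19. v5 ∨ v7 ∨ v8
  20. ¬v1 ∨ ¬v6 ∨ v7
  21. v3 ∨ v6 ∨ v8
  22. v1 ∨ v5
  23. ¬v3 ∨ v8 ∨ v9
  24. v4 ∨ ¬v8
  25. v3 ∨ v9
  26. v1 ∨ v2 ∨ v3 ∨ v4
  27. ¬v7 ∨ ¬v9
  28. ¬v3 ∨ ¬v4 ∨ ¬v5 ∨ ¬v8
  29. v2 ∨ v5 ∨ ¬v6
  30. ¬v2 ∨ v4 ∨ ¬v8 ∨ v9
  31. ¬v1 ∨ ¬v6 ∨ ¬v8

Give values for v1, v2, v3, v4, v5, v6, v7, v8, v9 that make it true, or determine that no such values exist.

Unit clause (¬v2) forces v2 = False.
In (v2 ∨ v3) only v3 is left, so v3 = True.
Set v1 = False.
  then (v1 ∨ v5) forces v5 = True.
  then (¬v3 ∨ ¬v5 ∨ ¬v6) forces v6 = False.
Try v4 = False:
  (v2 ∨ v4 ∨ ¬v7) forces v7 = False.
  clause (¬v3 ∨ v4 ∨ v7) is falsified — backtrack.
So v4 = True.
  then (¬v3 ∨ ¬v4 ∨ ¬v5 ∨ ¬v8) forces v8 = False.
  then (¬v3 ∨ v8 ∨ v9) forces v9 = True.
  then (¬v7 ∨ ¬v9) forces v7 = False.
All clauses satisfied.

v1 = False, v2 = False, v3 = True, v4 = True, v5 = True, v6 = False, v7 = False, v8 = False, v9 = True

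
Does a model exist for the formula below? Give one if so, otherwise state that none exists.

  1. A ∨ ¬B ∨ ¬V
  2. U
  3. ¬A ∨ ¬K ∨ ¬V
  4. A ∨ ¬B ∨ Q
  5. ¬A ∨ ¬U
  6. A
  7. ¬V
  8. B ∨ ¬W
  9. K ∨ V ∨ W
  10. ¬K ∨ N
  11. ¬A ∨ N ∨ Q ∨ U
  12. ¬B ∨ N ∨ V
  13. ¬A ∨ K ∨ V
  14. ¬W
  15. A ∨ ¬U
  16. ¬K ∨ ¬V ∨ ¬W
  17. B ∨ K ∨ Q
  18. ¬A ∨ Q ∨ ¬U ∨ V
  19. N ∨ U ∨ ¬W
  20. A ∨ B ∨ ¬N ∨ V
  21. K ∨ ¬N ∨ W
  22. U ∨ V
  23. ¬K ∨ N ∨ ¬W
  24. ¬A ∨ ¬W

Case U = True:
  (¬A ∨ ¬U) forces A = False.
  Clause (A) is falsified — contradiction.
Case U = False:
  Clause (U) is falsified — contradiction.
Both cases fail, so the formula is unsatisfiable.

Unsatisfiable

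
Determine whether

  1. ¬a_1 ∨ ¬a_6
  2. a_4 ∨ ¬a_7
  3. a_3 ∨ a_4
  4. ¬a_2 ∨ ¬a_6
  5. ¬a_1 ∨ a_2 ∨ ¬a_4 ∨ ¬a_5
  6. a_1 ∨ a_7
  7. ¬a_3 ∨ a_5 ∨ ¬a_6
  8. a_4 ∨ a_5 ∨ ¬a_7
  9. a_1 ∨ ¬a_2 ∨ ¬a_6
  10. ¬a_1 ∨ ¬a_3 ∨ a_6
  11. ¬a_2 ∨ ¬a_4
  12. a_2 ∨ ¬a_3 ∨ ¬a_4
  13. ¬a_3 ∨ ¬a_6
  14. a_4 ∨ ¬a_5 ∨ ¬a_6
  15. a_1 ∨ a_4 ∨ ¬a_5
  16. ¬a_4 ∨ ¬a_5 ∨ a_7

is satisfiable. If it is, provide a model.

a_1: True, a_2: False, a_3: False, a_4: True, a_5: False, a_6: False, a_7: True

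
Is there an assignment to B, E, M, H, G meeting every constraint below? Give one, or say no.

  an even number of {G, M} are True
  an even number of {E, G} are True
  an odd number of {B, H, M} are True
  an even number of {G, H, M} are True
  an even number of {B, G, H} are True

Adding constraints 1, 3, 5 mod 2: every variable appears an even number of times on the left, so the left side is 0.
But the right sides sum to 1 (mod 2). 0 ≠ 1 — the system is inconsistent.

The formula is unsatisfiable.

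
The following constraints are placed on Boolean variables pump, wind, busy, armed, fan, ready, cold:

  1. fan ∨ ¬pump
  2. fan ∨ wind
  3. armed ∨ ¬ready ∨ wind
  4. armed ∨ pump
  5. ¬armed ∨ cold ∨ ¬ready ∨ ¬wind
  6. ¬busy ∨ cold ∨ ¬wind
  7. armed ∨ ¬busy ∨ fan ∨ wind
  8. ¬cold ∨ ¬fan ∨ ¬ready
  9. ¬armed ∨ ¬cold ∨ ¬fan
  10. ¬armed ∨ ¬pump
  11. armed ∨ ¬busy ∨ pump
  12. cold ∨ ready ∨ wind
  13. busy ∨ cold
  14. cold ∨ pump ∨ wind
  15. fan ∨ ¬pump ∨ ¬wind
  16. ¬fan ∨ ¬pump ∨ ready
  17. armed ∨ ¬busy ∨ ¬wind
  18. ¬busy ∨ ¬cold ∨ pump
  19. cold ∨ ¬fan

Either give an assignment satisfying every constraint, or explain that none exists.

Set pump = False.
  then (armed ∨ pump) forces armed = True.
Try wind = False:
  (fan ∨ wind) forces fan = True.
  (¬armed ∨ ¬cold ∨ ¬fan) forces cold = False.
  clause (cold ∨ pump ∨ wind) is falsified — backtrack.
So wind = True.
Set busy = False.
  then (busy ∨ cold) forces cold = True.
  then (¬armed ∨ ¬cold ∨ ¬fan) forces fan = False.
Set ready = False.
All clauses satisfied.

pump = False, wind = True, busy = False, armed = True, fan = False, ready = False, cold = True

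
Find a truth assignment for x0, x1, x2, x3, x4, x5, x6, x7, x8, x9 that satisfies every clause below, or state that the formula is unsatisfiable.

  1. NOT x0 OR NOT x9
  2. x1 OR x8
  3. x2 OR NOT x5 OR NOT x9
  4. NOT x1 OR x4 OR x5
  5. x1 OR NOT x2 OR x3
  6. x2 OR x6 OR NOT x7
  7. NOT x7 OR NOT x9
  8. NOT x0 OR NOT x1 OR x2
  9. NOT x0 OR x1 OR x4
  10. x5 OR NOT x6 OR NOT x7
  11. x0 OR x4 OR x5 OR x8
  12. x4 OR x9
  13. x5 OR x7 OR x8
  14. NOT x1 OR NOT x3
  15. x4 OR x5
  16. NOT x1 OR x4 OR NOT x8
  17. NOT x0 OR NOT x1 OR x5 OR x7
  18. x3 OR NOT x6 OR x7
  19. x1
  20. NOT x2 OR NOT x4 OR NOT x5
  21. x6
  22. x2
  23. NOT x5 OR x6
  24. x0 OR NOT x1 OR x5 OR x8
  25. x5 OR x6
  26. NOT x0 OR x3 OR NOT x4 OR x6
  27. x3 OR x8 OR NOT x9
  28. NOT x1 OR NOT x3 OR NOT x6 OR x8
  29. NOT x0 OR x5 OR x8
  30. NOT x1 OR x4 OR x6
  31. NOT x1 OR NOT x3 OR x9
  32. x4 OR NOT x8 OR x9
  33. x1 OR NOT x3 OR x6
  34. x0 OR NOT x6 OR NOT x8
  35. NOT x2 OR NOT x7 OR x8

UNSATISFIABLE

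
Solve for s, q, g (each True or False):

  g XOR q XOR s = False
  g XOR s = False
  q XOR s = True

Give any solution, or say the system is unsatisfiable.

s = True, q = False, g = True

g XOR q XOR s = T XOR F XOR T = False ✓
g XOR s = T XOR T = False ✓
q XOR s = F XOR T = True ✓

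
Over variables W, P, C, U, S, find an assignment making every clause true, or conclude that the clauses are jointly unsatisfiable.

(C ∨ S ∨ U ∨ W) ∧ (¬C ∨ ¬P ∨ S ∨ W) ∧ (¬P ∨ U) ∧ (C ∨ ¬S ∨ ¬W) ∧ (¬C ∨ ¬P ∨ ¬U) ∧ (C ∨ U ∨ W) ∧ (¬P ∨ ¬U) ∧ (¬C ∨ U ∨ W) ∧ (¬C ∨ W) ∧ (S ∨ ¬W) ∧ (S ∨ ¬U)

W = True, P = False, C = True, U = False, S = True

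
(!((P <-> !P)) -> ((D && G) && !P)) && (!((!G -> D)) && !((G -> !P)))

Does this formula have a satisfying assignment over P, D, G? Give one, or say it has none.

Unsatisfiable — no assignment works.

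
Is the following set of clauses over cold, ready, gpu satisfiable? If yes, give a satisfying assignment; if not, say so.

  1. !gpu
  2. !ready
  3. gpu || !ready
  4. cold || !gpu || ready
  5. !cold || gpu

cold = False, ready = False, gpu = False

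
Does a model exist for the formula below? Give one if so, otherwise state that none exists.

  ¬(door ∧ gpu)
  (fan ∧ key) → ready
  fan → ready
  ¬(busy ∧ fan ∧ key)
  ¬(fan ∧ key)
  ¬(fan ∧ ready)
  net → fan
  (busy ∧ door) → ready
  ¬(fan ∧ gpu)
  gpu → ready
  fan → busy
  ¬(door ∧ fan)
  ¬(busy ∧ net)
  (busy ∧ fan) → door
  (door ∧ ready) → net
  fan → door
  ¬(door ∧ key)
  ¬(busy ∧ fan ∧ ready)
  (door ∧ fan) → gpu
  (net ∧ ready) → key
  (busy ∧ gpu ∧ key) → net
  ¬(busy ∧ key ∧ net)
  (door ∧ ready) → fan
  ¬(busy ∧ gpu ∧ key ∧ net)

ready = True, busy = False, gpu = True, net = False, door = False, key = True, fan = False

Set ready = True.
  then (¬fan ∨ ¬ready) forces fan = False.
  then (fan ∨ ¬net) forces net = False.
  then (¬door ∨ net ∨ ¬ready) forces door = False.
Set busy = False.
Set gpu = True.
Set key = True.
All clauses satisfied.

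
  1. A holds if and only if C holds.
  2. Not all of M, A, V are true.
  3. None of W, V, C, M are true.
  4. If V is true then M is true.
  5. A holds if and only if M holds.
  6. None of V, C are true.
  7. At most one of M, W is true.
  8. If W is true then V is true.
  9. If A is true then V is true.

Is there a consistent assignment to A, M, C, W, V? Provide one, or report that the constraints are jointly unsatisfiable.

A = False, M = False, C = False, W = False, V = False

  (1) A=F, C=F — same ✓
  (2) {M, A, V}: 0/3 true — not all ✓
  (3) {W, V, C, M}: 0 true — none ✓
  (4) V=F ⇒ M: vacuous ✓
  (5) A=F, M=F — same ✓
  (6) {V, C}: 0 true — none ✓
  (7) {M, W}: 0 true — at most one ✓
  (8) W=F ⇒ V: vacuous ✓
  (9) A=F ⇒ V: vacuous ✓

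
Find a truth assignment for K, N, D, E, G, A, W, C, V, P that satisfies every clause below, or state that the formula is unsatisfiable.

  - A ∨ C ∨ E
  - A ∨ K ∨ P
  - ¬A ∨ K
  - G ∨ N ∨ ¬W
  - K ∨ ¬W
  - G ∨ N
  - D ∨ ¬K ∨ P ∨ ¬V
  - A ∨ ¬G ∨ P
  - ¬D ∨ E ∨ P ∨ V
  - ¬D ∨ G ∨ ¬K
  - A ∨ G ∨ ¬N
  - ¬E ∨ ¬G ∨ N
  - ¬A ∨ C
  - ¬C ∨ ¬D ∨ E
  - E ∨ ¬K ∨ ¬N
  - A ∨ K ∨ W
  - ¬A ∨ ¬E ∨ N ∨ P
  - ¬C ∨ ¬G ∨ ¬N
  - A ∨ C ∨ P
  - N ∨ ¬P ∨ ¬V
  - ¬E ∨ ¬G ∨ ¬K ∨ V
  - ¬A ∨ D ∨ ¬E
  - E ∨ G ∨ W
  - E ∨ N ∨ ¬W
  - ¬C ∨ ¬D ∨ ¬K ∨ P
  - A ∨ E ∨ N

Try K = False:
  (¬A ∨ K) forces A = False.
  (A ∨ K ∨ P) forces P = True.
  (K ∨ ¬W) forces W = False.
  clause (A ∨ K ∨ W) is falsified — backtrack.
So K = True.
Set N = True.
  then (E ∨ ¬K ∨ ¬N) forces E = True.
Set D = True.
  then (¬D ∨ G ∨ ¬K) forces G = True.
  then (¬C ∨ ¬G ∨ ¬N) forces C = False.
  then (¬E ∨ ¬G ∨ ¬K ∨ V) forces V = True.
  then (¬A ∨ C) forces A = False.
  then (A ∨ C ∨ P) forces P = True.
Set W = True.
All clauses satisfied.

K = True, N = True, D = True, E = True, G = True, A = False, W = True, C = False, V = True, P = True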